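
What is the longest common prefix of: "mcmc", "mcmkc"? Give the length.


Words: mcmc, mcmkc
  Position 0: all 'm' => match
  Position 1: all 'c' => match
  Position 2: all 'm' => match
  Position 3: ('c', 'k') => mismatch, stop
LCP = "mcm" (length 3)

3


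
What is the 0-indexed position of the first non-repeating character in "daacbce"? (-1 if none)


Input: daacbce
Character frequencies:
  'a': 2
  'b': 1
  'c': 2
  'd': 1
  'e': 1
Scanning left to right for freq == 1:
  Position 0 ('d'): unique! => answer = 0

0


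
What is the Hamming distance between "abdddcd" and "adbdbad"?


Comparing "abdddcd" and "adbdbad" position by position:
  Position 0: 'a' vs 'a' => same
  Position 1: 'b' vs 'd' => differ
  Position 2: 'd' vs 'b' => differ
  Position 3: 'd' vs 'd' => same
  Position 4: 'd' vs 'b' => differ
  Position 5: 'c' vs 'a' => differ
  Position 6: 'd' vs 'd' => same
Total differences (Hamming distance): 4

4


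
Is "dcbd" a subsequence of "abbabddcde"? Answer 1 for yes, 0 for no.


Check if "dcbd" is a subsequence of "abbabddcde"
Greedy scan:
  Position 0 ('a'): no match needed
  Position 1 ('b'): no match needed
  Position 2 ('b'): no match needed
  Position 3 ('a'): no match needed
  Position 4 ('b'): no match needed
  Position 5 ('d'): matches sub[0] = 'd'
  Position 6 ('d'): no match needed
  Position 7 ('c'): matches sub[1] = 'c'
  Position 8 ('d'): no match needed
  Position 9 ('e'): no match needed
Only matched 2/4 characters => not a subsequence

0


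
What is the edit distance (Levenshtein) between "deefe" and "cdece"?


Computing edit distance: "deefe" -> "cdece"
DP table:
           c    d    e    c    e
      0    1    2    3    4    5
  d   1    1    1    2    3    4
  e   2    2    2    1    2    3
  e   3    3    3    2    2    2
  f   4    4    4    3    3    3
  e   5    5    5    4    4    3
Edit distance = dp[5][5] = 3

3


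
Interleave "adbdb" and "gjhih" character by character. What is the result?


Interleaving "adbdb" and "gjhih":
  Position 0: 'a' from first, 'g' from second => "ag"
  Position 1: 'd' from first, 'j' from second => "dj"
  Position 2: 'b' from first, 'h' from second => "bh"
  Position 3: 'd' from first, 'i' from second => "di"
  Position 4: 'b' from first, 'h' from second => "bh"
Result: agdjbhdibh

agdjbhdibh


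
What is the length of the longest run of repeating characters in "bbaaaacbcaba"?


Input: "bbaaaacbcaba"
Scanning for longest run:
  Position 1 ('b'): continues run of 'b', length=2
  Position 2 ('a'): new char, reset run to 1
  Position 3 ('a'): continues run of 'a', length=2
  Position 4 ('a'): continues run of 'a', length=3
  Position 5 ('a'): continues run of 'a', length=4
  Position 6 ('c'): new char, reset run to 1
  Position 7 ('b'): new char, reset run to 1
  Position 8 ('c'): new char, reset run to 1
  Position 9 ('a'): new char, reset run to 1
  Position 10 ('b'): new char, reset run to 1
  Position 11 ('a'): new char, reset run to 1
Longest run: 'a' with length 4

4


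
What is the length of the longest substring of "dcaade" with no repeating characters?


Input: "dcaade"
Sliding window (track last position of each char):
  Position 0 ('d'): window [0,0] length 1 -- new best
  Position 1 ('c'): window [0,1] length 2 -- new best
  Position 2 ('a'): window [0,2] length 3 -- new best
  Position 3 ('a'): repeat (last at 2), move window start to 3
  Position 3 ('a'): window [3,3] length 1
  Position 4 ('d'): window [3,4] length 2
  Position 5 ('e'): window [3,5] length 3
Longest substring with no repeats: "dca" with length 3

3


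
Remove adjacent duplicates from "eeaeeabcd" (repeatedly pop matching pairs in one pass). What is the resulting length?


Input: eeaeeabcd
Stack-based adjacent duplicate removal:
  Read 'e': push. Stack: e
  Read 'e': matches stack top 'e' => pop. Stack: (empty)
  Read 'a': push. Stack: a
  Read 'e': push. Stack: ae
  Read 'e': matches stack top 'e' => pop. Stack: a
  Read 'a': matches stack top 'a' => pop. Stack: (empty)
  Read 'b': push. Stack: b
  Read 'c': push. Stack: bc
  Read 'd': push. Stack: bcd
Final stack: "bcd" (length 3)

3


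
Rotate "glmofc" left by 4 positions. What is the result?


Input: "glmofc", rotate left by 4
First 4 characters: "glmo"
Remaining characters: "fc"
Concatenate remaining + first: "fc" + "glmo" = "fcglmo"

fcglmo


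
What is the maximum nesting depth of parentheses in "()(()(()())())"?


Input: "()(()(()())())"
Tracking depth:
  Position 0 '(': depth becomes 1
  Position 1 ')': depth becomes 0
  Position 2 '(': depth becomes 1
  Position 3 '(': depth becomes 2
  Position 4 ')': depth becomes 1
  Position 5 '(': depth becomes 2
  Position 6 '(': depth becomes 3
  Position 7 ')': depth becomes 2
  Position 8 '(': depth becomes 3
  Position 9 ')': depth becomes 2
  Position 10 ')': depth becomes 1
  Position 11 '(': depth becomes 2
  Position 12 ')': depth becomes 1
  Position 13 ')': depth becomes 0
Maximum depth reached: 3

3


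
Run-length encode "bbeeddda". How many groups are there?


Input: bbeeddda
Scanning for consecutive runs:
  Group 1: 'b' x 2 (positions 0-1)
  Group 2: 'e' x 2 (positions 2-3)
  Group 3: 'd' x 3 (positions 4-6)
  Group 4: 'a' x 1 (positions 7-7)
Total groups: 4

4


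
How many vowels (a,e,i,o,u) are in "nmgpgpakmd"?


Input: nmgpgpakmd
Checking each character:
  'n' at position 0: consonant
  'm' at position 1: consonant
  'g' at position 2: consonant
  'p' at position 3: consonant
  'g' at position 4: consonant
  'p' at position 5: consonant
  'a' at position 6: vowel (running total: 1)
  'k' at position 7: consonant
  'm' at position 8: consonant
  'd' at position 9: consonant
Total vowels: 1

1


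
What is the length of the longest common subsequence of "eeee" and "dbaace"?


LCS of "eeee" and "dbaace"
DP table:
           d    b    a    a    c    e
      0    0    0    0    0    0    0
  e   0    0    0    0    0    0    1
  e   0    0    0    0    0    0    1
  e   0    0    0    0    0    0    1
  e   0    0    0    0    0    0    1
LCS length = dp[4][6] = 1

1


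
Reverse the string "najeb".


Input: najeb
Reading characters right to left:
  Position 4: 'b'
  Position 3: 'e'
  Position 2: 'j'
  Position 1: 'a'
  Position 0: 'n'
Reversed: bejan

bejan


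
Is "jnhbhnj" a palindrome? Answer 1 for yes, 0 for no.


Input: jnhbhnj
Reversed: jnhbhnj
  Compare pos 0 ('j') with pos 6 ('j'): match
  Compare pos 1 ('n') with pos 5 ('n'): match
  Compare pos 2 ('h') with pos 4 ('h'): match
Result: palindrome

1


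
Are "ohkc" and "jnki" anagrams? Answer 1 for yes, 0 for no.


Strings: "ohkc", "jnki"
Sorted first:  chko
Sorted second: ijkn
Differ at position 0: 'c' vs 'i' => not anagrams

0


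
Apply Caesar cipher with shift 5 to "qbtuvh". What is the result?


Caesar cipher: shift "qbtuvh" by 5
  'q' (pos 16) + 5 = pos 21 = 'v'
  'b' (pos 1) + 5 = pos 6 = 'g'
  't' (pos 19) + 5 = pos 24 = 'y'
  'u' (pos 20) + 5 = pos 25 = 'z'
  'v' (pos 21) + 5 = pos 0 = 'a'
  'h' (pos 7) + 5 = pos 12 = 'm'
Result: vgyzam

vgyzam


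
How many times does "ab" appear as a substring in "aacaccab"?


Searching for "ab" in "aacaccab"
Scanning each position:
  Position 0: "aa" => no
  Position 1: "ac" => no
  Position 2: "ca" => no
  Position 3: "ac" => no
  Position 4: "cc" => no
  Position 5: "ca" => no
  Position 6: "ab" => MATCH
Total occurrences: 1

1


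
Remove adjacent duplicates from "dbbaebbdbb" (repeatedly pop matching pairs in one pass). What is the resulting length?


Input: dbbaebbdbb
Stack-based adjacent duplicate removal:
  Read 'd': push. Stack: d
  Read 'b': push. Stack: db
  Read 'b': matches stack top 'b' => pop. Stack: d
  Read 'a': push. Stack: da
  Read 'e': push. Stack: dae
  Read 'b': push. Stack: daeb
  Read 'b': matches stack top 'b' => pop. Stack: dae
  Read 'd': push. Stack: daed
  Read 'b': push. Stack: daedb
  Read 'b': matches stack top 'b' => pop. Stack: daed
Final stack: "daed" (length 4)

4


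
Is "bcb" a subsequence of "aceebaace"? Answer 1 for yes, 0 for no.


Check if "bcb" is a subsequence of "aceebaace"
Greedy scan:
  Position 0 ('a'): no match needed
  Position 1 ('c'): no match needed
  Position 2 ('e'): no match needed
  Position 3 ('e'): no match needed
  Position 4 ('b'): matches sub[0] = 'b'
  Position 5 ('a'): no match needed
  Position 6 ('a'): no match needed
  Position 7 ('c'): matches sub[1] = 'c'
  Position 8 ('e'): no match needed
Only matched 2/3 characters => not a subsequence

0


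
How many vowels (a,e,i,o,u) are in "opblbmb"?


Input: opblbmb
Checking each character:
  'o' at position 0: vowel (running total: 1)
  'p' at position 1: consonant
  'b' at position 2: consonant
  'l' at position 3: consonant
  'b' at position 4: consonant
  'm' at position 5: consonant
  'b' at position 6: consonant
Total vowels: 1

1


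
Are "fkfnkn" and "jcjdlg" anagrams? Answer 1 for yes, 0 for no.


Strings: "fkfnkn", "jcjdlg"
Sorted first:  ffkknn
Sorted second: cdgjjl
Differ at position 0: 'f' vs 'c' => not anagrams

0


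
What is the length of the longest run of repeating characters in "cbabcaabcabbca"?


Input: "cbabcaabcabbca"
Scanning for longest run:
  Position 1 ('b'): new char, reset run to 1
  Position 2 ('a'): new char, reset run to 1
  Position 3 ('b'): new char, reset run to 1
  Position 4 ('c'): new char, reset run to 1
  Position 5 ('a'): new char, reset run to 1
  Position 6 ('a'): continues run of 'a', length=2
  Position 7 ('b'): new char, reset run to 1
  Position 8 ('c'): new char, reset run to 1
  Position 9 ('a'): new char, reset run to 1
  Position 10 ('b'): new char, reset run to 1
  Position 11 ('b'): continues run of 'b', length=2
  Position 12 ('c'): new char, reset run to 1
  Position 13 ('a'): new char, reset run to 1
Longest run: 'a' with length 2

2


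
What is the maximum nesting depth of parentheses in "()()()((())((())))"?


Input: "()()()((())((())))"
Tracking depth:
  Position 0 '(': depth becomes 1
  Position 1 ')': depth becomes 0
  Position 2 '(': depth becomes 1
  Position 3 ')': depth becomes 0
  Position 4 '(': depth becomes 1
  Position 5 ')': depth becomes 0
  Position 6 '(': depth becomes 1
  Position 7 '(': depth becomes 2
  Position 8 '(': depth becomes 3
  Position 9 ')': depth becomes 2
  Position 10 ')': depth becomes 1
  Position 11 '(': depth becomes 2
  Position 12 '(': depth becomes 3
  Position 13 '(': depth becomes 4
  Position 14 ')': depth becomes 3
  Position 15 ')': depth becomes 2
  Position 16 ')': depth becomes 1
  Position 17 ')': depth becomes 0
Maximum depth reached: 4

4


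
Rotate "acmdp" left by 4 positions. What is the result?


Input: "acmdp", rotate left by 4
First 4 characters: "acmd"
Remaining characters: "p"
Concatenate remaining + first: "p" + "acmd" = "pacmd"

pacmd


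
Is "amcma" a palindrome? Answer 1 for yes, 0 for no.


Input: amcma
Reversed: amcma
  Compare pos 0 ('a') with pos 4 ('a'): match
  Compare pos 1 ('m') with pos 3 ('m'): match
Result: palindrome

1


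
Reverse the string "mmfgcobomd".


Input: mmfgcobomd
Reading characters right to left:
  Position 9: 'd'
  Position 8: 'm'
  Position 7: 'o'
  Position 6: 'b'
  Position 5: 'o'
  Position 4: 'c'
  Position 3: 'g'
  Position 2: 'f'
  Position 1: 'm'
  Position 0: 'm'
Reversed: dmobocgfmm

dmobocgfmm


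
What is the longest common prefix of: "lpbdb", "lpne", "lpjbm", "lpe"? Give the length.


Words: lpbdb, lpne, lpjbm, lpe
  Position 0: all 'l' => match
  Position 1: all 'p' => match
  Position 2: ('b', 'n', 'j', 'e') => mismatch, stop
LCP = "lp" (length 2)

2


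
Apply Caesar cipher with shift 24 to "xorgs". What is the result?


Caesar cipher: shift "xorgs" by 24
  'x' (pos 23) + 24 = pos 21 = 'v'
  'o' (pos 14) + 24 = pos 12 = 'm'
  'r' (pos 17) + 24 = pos 15 = 'p'
  'g' (pos 6) + 24 = pos 4 = 'e'
  's' (pos 18) + 24 = pos 16 = 'q'
Result: vmpeq

vmpeq


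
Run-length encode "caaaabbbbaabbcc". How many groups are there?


Input: caaaabbbbaabbcc
Scanning for consecutive runs:
  Group 1: 'c' x 1 (positions 0-0)
  Group 2: 'a' x 4 (positions 1-4)
  Group 3: 'b' x 4 (positions 5-8)
  Group 4: 'a' x 2 (positions 9-10)
  Group 5: 'b' x 2 (positions 11-12)
  Group 6: 'c' x 2 (positions 13-14)
Total groups: 6

6


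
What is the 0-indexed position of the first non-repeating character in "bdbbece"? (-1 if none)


Input: bdbbece
Character frequencies:
  'b': 3
  'c': 1
  'd': 1
  'e': 2
Scanning left to right for freq == 1:
  Position 0 ('b'): freq=3, skip
  Position 1 ('d'): unique! => answer = 1

1


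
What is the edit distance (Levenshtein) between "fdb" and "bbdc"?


Computing edit distance: "fdb" -> "bbdc"
DP table:
           b    b    d    c
      0    1    2    3    4
  f   1    1    2    3    4
  d   2    2    2    2    3
  b   3    2    2    3    3
Edit distance = dp[3][4] = 3

3


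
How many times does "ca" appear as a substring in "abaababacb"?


Searching for "ca" in "abaababacb"
Scanning each position:
  Position 0: "ab" => no
  Position 1: "ba" => no
  Position 2: "aa" => no
  Position 3: "ab" => no
  Position 4: "ba" => no
  Position 5: "ab" => no
  Position 6: "ba" => no
  Position 7: "ac" => no
  Position 8: "cb" => no
Total occurrences: 0

0


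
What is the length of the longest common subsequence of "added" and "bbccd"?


LCS of "added" and "bbccd"
DP table:
           b    b    c    c    d
      0    0    0    0    0    0
  a   0    0    0    0    0    0
  d   0    0    0    0    0    1
  d   0    0    0    0    0    1
  e   0    0    0    0    0    1
  d   0    0    0    0    0    1
LCS length = dp[5][5] = 1

1


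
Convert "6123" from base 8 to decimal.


Input: "6123" in base 8
Positional expansion:
  Digit '6' (value 6) x 8^3 = 3072
  Digit '1' (value 1) x 8^2 = 64
  Digit '2' (value 2) x 8^1 = 16
  Digit '3' (value 3) x 8^0 = 3
Sum = 3155

3155


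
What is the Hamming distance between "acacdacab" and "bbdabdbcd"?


Comparing "acacdacab" and "bbdabdbcd" position by position:
  Position 0: 'a' vs 'b' => differ
  Position 1: 'c' vs 'b' => differ
  Position 2: 'a' vs 'd' => differ
  Position 3: 'c' vs 'a' => differ
  Position 4: 'd' vs 'b' => differ
  Position 5: 'a' vs 'd' => differ
  Position 6: 'c' vs 'b' => differ
  Position 7: 'a' vs 'c' => differ
  Position 8: 'b' vs 'd' => differ
Total differences (Hamming distance): 9

9


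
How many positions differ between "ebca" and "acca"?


Comparing "ebca" and "acca" position by position:
  Position 0: 'e' vs 'a' => DIFFER
  Position 1: 'b' vs 'c' => DIFFER
  Position 2: 'c' vs 'c' => same
  Position 3: 'a' vs 'a' => same
Positions that differ: 2

2


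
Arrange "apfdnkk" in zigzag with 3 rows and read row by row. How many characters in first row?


Zigzag "apfdnkk" into 3 rows:
Placing characters:
  'a' => row 0
  'p' => row 1
  'f' => row 2
  'd' => row 1
  'n' => row 0
  'k' => row 1
  'k' => row 2
Rows:
  Row 0: "an"
  Row 1: "pdk"
  Row 2: "fk"
First row length: 2

2


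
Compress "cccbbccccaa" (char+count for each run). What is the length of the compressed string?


Input: cccbbccccaa
Runs:
  'c' x 3 => "c3"
  'b' x 2 => "b2"
  'c' x 4 => "c4"
  'a' x 2 => "a2"
Compressed: "c3b2c4a2"
Compressed length: 8

8


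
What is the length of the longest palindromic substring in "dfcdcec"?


Input: "dfcdcec"
Checking substrings for palindromes:
  [2:5] "cdc" (len 3) => palindrome
  [4:7] "cec" (len 3) => palindrome
Longest palindromic substring: "cdc" with length 3

3


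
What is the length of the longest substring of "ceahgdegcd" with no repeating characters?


Input: "ceahgdegcd"
Sliding window (track last position of each char):
  Position 0 ('c'): window [0,0] length 1 -- new best
  Position 1 ('e'): window [0,1] length 2 -- new best
  Position 2 ('a'): window [0,2] length 3 -- new best
  Position 3 ('h'): window [0,3] length 4 -- new best
  Position 4 ('g'): window [0,4] length 5 -- new best
  Position 5 ('d'): window [0,5] length 6 -- new best
  Position 6 ('e'): repeat (last at 1), move window start to 2
  Position 6 ('e'): window [2,6] length 5
  Position 7 ('g'): repeat (last at 4), move window start to 5
  Position 7 ('g'): window [5,7] length 3
  Position 8 ('c'): window [5,8] length 4
  Position 9 ('d'): repeat (last at 5), move window start to 6
  Position 9 ('d'): window [6,9] length 4
Longest substring with no repeats: "ceahgd" with length 6

6


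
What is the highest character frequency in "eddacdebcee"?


Input: eddacdebcee
Character counts:
  'a': 1
  'b': 1
  'c': 2
  'd': 3
  'e': 4
Maximum frequency: 4

4


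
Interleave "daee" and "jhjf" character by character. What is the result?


Interleaving "daee" and "jhjf":
  Position 0: 'd' from first, 'j' from second => "dj"
  Position 1: 'a' from first, 'h' from second => "ah"
  Position 2: 'e' from first, 'j' from second => "ej"
  Position 3: 'e' from first, 'f' from second => "ef"
Result: djahejef

djahejef


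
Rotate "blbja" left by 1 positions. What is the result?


Input: "blbja", rotate left by 1
First 1 characters: "b"
Remaining characters: "lbja"
Concatenate remaining + first: "lbja" + "b" = "lbjab"

lbjab


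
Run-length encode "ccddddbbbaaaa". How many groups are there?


Input: ccddddbbbaaaa
Scanning for consecutive runs:
  Group 1: 'c' x 2 (positions 0-1)
  Group 2: 'd' x 4 (positions 2-5)
  Group 3: 'b' x 3 (positions 6-8)
  Group 4: 'a' x 4 (positions 9-12)
Total groups: 4

4


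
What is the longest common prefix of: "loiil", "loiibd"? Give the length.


Words: loiil, loiibd
  Position 0: all 'l' => match
  Position 1: all 'o' => match
  Position 2: all 'i' => match
  Position 3: all 'i' => match
  Position 4: ('l', 'b') => mismatch, stop
LCP = "loii" (length 4)

4


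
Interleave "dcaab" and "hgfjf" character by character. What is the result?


Interleaving "dcaab" and "hgfjf":
  Position 0: 'd' from first, 'h' from second => "dh"
  Position 1: 'c' from first, 'g' from second => "cg"
  Position 2: 'a' from first, 'f' from second => "af"
  Position 3: 'a' from first, 'j' from second => "aj"
  Position 4: 'b' from first, 'f' from second => "bf"
Result: dhcgafajbf

dhcgafajbf


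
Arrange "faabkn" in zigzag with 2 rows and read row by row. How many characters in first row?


Zigzag "faabkn" into 2 rows:
Placing characters:
  'f' => row 0
  'a' => row 1
  'a' => row 0
  'b' => row 1
  'k' => row 0
  'n' => row 1
Rows:
  Row 0: "fak"
  Row 1: "abn"
First row length: 3

3


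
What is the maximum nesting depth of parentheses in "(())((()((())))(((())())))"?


Input: "(())((()((())))(((())())))"
Tracking depth:
  Position 0 '(': depth becomes 1
  Position 1 '(': depth becomes 2
  Position 2 ')': depth becomes 1
  Position 3 ')': depth becomes 0
  Position 4 '(': depth becomes 1
  Position 5 '(': depth becomes 2
  Position 6 '(': depth becomes 3
  Position 7 ')': depth becomes 2
  Position 8 '(': depth becomes 3
  Position 9 '(': depth becomes 4
  Position 10 '(': depth becomes 5
  Position 11 ')': depth becomes 4
  Position 12 ')': depth becomes 3
  Position 13 ')': depth becomes 2
  Position 14 ')': depth becomes 1
  Position 15 '(': depth becomes 2
  Position 16 '(': depth becomes 3
  Position 17 '(': depth becomes 4
  Position 18 '(': depth becomes 5
  Position 19 ')': depth becomes 4
  Position 20 ')': depth becomes 3
  Position 21 '(': depth becomes 4
  Position 22 ')': depth becomes 3
  Position 23 ')': depth becomes 2
  Position 24 ')': depth becomes 1
  Position 25 ')': depth becomes 0
Maximum depth reached: 5

5


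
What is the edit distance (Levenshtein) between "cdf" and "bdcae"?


Computing edit distance: "cdf" -> "bdcae"
DP table:
           b    d    c    a    e
      0    1    2    3    4    5
  c   1    1    2    2    3    4
  d   2    2    1    2    3    4
  f   3    3    2    2    3    4
Edit distance = dp[3][5] = 4

4


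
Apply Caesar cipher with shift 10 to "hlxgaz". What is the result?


Caesar cipher: shift "hlxgaz" by 10
  'h' (pos 7) + 10 = pos 17 = 'r'
  'l' (pos 11) + 10 = pos 21 = 'v'
  'x' (pos 23) + 10 = pos 7 = 'h'
  'g' (pos 6) + 10 = pos 16 = 'q'
  'a' (pos 0) + 10 = pos 10 = 'k'
  'z' (pos 25) + 10 = pos 9 = 'j'
Result: rvhqkj

rvhqkj


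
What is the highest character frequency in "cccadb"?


Input: cccadb
Character counts:
  'a': 1
  'b': 1
  'c': 3
  'd': 1
Maximum frequency: 3

3


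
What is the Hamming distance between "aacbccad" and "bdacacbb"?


Comparing "aacbccad" and "bdacacbb" position by position:
  Position 0: 'a' vs 'b' => differ
  Position 1: 'a' vs 'd' => differ
  Position 2: 'c' vs 'a' => differ
  Position 3: 'b' vs 'c' => differ
  Position 4: 'c' vs 'a' => differ
  Position 5: 'c' vs 'c' => same
  Position 6: 'a' vs 'b' => differ
  Position 7: 'd' vs 'b' => differ
Total differences (Hamming distance): 7

7


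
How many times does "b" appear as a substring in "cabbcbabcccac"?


Searching for "b" in "cabbcbabcccac"
Scanning each position:
  Position 0: "c" => no
  Position 1: "a" => no
  Position 2: "b" => MATCH
  Position 3: "b" => MATCH
  Position 4: "c" => no
  Position 5: "b" => MATCH
  Position 6: "a" => no
  Position 7: "b" => MATCH
  Position 8: "c" => no
  Position 9: "c" => no
  Position 10: "c" => no
  Position 11: "a" => no
  Position 12: "c" => no
Total occurrences: 4

4


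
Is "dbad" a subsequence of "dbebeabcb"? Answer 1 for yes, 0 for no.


Check if "dbad" is a subsequence of "dbebeabcb"
Greedy scan:
  Position 0 ('d'): matches sub[0] = 'd'
  Position 1 ('b'): matches sub[1] = 'b'
  Position 2 ('e'): no match needed
  Position 3 ('b'): no match needed
  Position 4 ('e'): no match needed
  Position 5 ('a'): matches sub[2] = 'a'
  Position 6 ('b'): no match needed
  Position 7 ('c'): no match needed
  Position 8 ('b'): no match needed
Only matched 3/4 characters => not a subsequence

0


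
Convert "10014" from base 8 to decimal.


Input: "10014" in base 8
Positional expansion:
  Digit '1' (value 1) x 8^4 = 4096
  Digit '0' (value 0) x 8^3 = 0
  Digit '0' (value 0) x 8^2 = 0
  Digit '1' (value 1) x 8^1 = 8
  Digit '4' (value 4) x 8^0 = 4
Sum = 4108

4108


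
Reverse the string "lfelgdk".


Input: lfelgdk
Reading characters right to left:
  Position 6: 'k'
  Position 5: 'd'
  Position 4: 'g'
  Position 3: 'l'
  Position 2: 'e'
  Position 1: 'f'
  Position 0: 'l'
Reversed: kdglefl

kdglefl


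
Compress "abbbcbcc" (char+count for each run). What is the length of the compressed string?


Input: abbbcbcc
Runs:
  'a' x 1 => "a1"
  'b' x 3 => "b3"
  'c' x 1 => "c1"
  'b' x 1 => "b1"
  'c' x 2 => "c2"
Compressed: "a1b3c1b1c2"
Compressed length: 10

10


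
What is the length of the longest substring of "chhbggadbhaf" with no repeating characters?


Input: "chhbggadbhaf"
Sliding window (track last position of each char):
  Position 0 ('c'): window [0,0] length 1 -- new best
  Position 1 ('h'): window [0,1] length 2 -- new best
  Position 2 ('h'): repeat (last at 1), move window start to 2
  Position 2 ('h'): window [2,2] length 1
  Position 3 ('b'): window [2,3] length 2
  Position 4 ('g'): window [2,4] length 3 -- new best
  Position 5 ('g'): repeat (last at 4), move window start to 5
  Position 5 ('g'): window [5,5] length 1
  Position 6 ('a'): window [5,6] length 2
  Position 7 ('d'): window [5,7] length 3
  Position 8 ('b'): window [5,8] length 4 -- new best
  Position 9 ('h'): window [5,9] length 5 -- new best
  Position 10 ('a'): repeat (last at 6), move window start to 7
  Position 10 ('a'): window [7,10] length 4
  Position 11 ('f'): window [7,11] length 5
Longest substring with no repeats: "gadbh" with length 5

5


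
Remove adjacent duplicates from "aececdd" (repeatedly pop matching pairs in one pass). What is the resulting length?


Input: aececdd
Stack-based adjacent duplicate removal:
  Read 'a': push. Stack: a
  Read 'e': push. Stack: ae
  Read 'c': push. Stack: aec
  Read 'e': push. Stack: aece
  Read 'c': push. Stack: aecec
  Read 'd': push. Stack: aececd
  Read 'd': matches stack top 'd' => pop. Stack: aecec
Final stack: "aecec" (length 5)

5


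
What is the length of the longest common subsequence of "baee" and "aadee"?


LCS of "baee" and "aadee"
DP table:
           a    a    d    e    e
      0    0    0    0    0    0
  b   0    0    0    0    0    0
  a   0    1    1    1    1    1
  e   0    1    1    1    2    2
  e   0    1    1    1    2    3
LCS length = dp[4][5] = 3

3


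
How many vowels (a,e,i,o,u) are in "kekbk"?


Input: kekbk
Checking each character:
  'k' at position 0: consonant
  'e' at position 1: vowel (running total: 1)
  'k' at position 2: consonant
  'b' at position 3: consonant
  'k' at position 4: consonant
Total vowels: 1

1


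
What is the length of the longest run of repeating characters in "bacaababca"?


Input: "bacaababca"
Scanning for longest run:
  Position 1 ('a'): new char, reset run to 1
  Position 2 ('c'): new char, reset run to 1
  Position 3 ('a'): new char, reset run to 1
  Position 4 ('a'): continues run of 'a', length=2
  Position 5 ('b'): new char, reset run to 1
  Position 6 ('a'): new char, reset run to 1
  Position 7 ('b'): new char, reset run to 1
  Position 8 ('c'): new char, reset run to 1
  Position 9 ('a'): new char, reset run to 1
Longest run: 'a' with length 2

2


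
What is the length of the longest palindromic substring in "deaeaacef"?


Input: "deaeaacef"
Checking substrings for palindromes:
  [1:4] "eae" (len 3) => palindrome
  [2:5] "aea" (len 3) => palindrome
  [4:6] "aa" (len 2) => palindrome
Longest palindromic substring: "eae" with length 3

3


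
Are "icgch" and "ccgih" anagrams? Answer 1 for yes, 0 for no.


Strings: "icgch", "ccgih"
Sorted first:  ccghi
Sorted second: ccghi
Sorted forms match => anagrams

1


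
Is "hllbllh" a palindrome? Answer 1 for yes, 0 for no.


Input: hllbllh
Reversed: hllbllh
  Compare pos 0 ('h') with pos 6 ('h'): match
  Compare pos 1 ('l') with pos 5 ('l'): match
  Compare pos 2 ('l') with pos 4 ('l'): match
Result: palindrome

1


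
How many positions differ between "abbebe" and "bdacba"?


Comparing "abbebe" and "bdacba" position by position:
  Position 0: 'a' vs 'b' => DIFFER
  Position 1: 'b' vs 'd' => DIFFER
  Position 2: 'b' vs 'a' => DIFFER
  Position 3: 'e' vs 'c' => DIFFER
  Position 4: 'b' vs 'b' => same
  Position 5: 'e' vs 'a' => DIFFER
Positions that differ: 5

5


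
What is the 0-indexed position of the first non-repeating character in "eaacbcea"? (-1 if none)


Input: eaacbcea
Character frequencies:
  'a': 3
  'b': 1
  'c': 2
  'e': 2
Scanning left to right for freq == 1:
  Position 0 ('e'): freq=2, skip
  Position 1 ('a'): freq=3, skip
  Position 2 ('a'): freq=3, skip
  Position 3 ('c'): freq=2, skip
  Position 4 ('b'): unique! => answer = 4

4


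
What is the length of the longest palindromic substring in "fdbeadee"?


Input: "fdbeadee"
Checking substrings for palindromes:
  [6:8] "ee" (len 2) => palindrome
Longest palindromic substring: "ee" with length 2

2


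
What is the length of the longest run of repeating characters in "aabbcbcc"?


Input: "aabbcbcc"
Scanning for longest run:
  Position 1 ('a'): continues run of 'a', length=2
  Position 2 ('b'): new char, reset run to 1
  Position 3 ('b'): continues run of 'b', length=2
  Position 4 ('c'): new char, reset run to 1
  Position 5 ('b'): new char, reset run to 1
  Position 6 ('c'): new char, reset run to 1
  Position 7 ('c'): continues run of 'c', length=2
Longest run: 'a' with length 2

2


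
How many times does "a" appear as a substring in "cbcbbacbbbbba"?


Searching for "a" in "cbcbbacbbbbba"
Scanning each position:
  Position 0: "c" => no
  Position 1: "b" => no
  Position 2: "c" => no
  Position 3: "b" => no
  Position 4: "b" => no
  Position 5: "a" => MATCH
  Position 6: "c" => no
  Position 7: "b" => no
  Position 8: "b" => no
  Position 9: "b" => no
  Position 10: "b" => no
  Position 11: "b" => no
  Position 12: "a" => MATCH
Total occurrences: 2

2


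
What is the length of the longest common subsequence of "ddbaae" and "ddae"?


LCS of "ddbaae" and "ddae"
DP table:
           d    d    a    e
      0    0    0    0    0
  d   0    1    1    1    1
  d   0    1    2    2    2
  b   0    1    2    2    2
  a   0    1    2    3    3
  a   0    1    2    3    3
  e   0    1    2    3    4
LCS length = dp[6][4] = 4

4


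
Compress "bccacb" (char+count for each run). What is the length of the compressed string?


Input: bccacb
Runs:
  'b' x 1 => "b1"
  'c' x 2 => "c2"
  'a' x 1 => "a1"
  'c' x 1 => "c1"
  'b' x 1 => "b1"
Compressed: "b1c2a1c1b1"
Compressed length: 10

10


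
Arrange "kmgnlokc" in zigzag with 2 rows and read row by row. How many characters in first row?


Zigzag "kmgnlokc" into 2 rows:
Placing characters:
  'k' => row 0
  'm' => row 1
  'g' => row 0
  'n' => row 1
  'l' => row 0
  'o' => row 1
  'k' => row 0
  'c' => row 1
Rows:
  Row 0: "kglk"
  Row 1: "mnoc"
First row length: 4

4


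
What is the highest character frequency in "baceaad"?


Input: baceaad
Character counts:
  'a': 3
  'b': 1
  'c': 1
  'd': 1
  'e': 1
Maximum frequency: 3

3


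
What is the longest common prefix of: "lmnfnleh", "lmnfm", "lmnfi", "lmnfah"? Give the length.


Words: lmnfnleh, lmnfm, lmnfi, lmnfah
  Position 0: all 'l' => match
  Position 1: all 'm' => match
  Position 2: all 'n' => match
  Position 3: all 'f' => match
  Position 4: ('n', 'm', 'i', 'a') => mismatch, stop
LCP = "lmnf" (length 4)

4


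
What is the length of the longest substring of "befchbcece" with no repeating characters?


Input: "befchbcece"
Sliding window (track last position of each char):
  Position 0 ('b'): window [0,0] length 1 -- new best
  Position 1 ('e'): window [0,1] length 2 -- new best
  Position 2 ('f'): window [0,2] length 3 -- new best
  Position 3 ('c'): window [0,3] length 4 -- new best
  Position 4 ('h'): window [0,4] length 5 -- new best
  Position 5 ('b'): repeat (last at 0), move window start to 1
  Position 5 ('b'): window [1,5] length 5
  Position 6 ('c'): repeat (last at 3), move window start to 4
  Position 6 ('c'): window [4,6] length 3
  Position 7 ('e'): window [4,7] length 4
  Position 8 ('c'): repeat (last at 6), move window start to 7
  Position 8 ('c'): window [7,8] length 2
  Position 9 ('e'): repeat (last at 7), move window start to 8
  Position 9 ('e'): window [8,9] length 2
Longest substring with no repeats: "befch" with length 5

5


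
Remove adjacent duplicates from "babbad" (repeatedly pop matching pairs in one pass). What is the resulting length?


Input: babbad
Stack-based adjacent duplicate removal:
  Read 'b': push. Stack: b
  Read 'a': push. Stack: ba
  Read 'b': push. Stack: bab
  Read 'b': matches stack top 'b' => pop. Stack: ba
  Read 'a': matches stack top 'a' => pop. Stack: b
  Read 'd': push. Stack: bd
Final stack: "bd" (length 2)

2


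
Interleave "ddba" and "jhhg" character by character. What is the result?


Interleaving "ddba" and "jhhg":
  Position 0: 'd' from first, 'j' from second => "dj"
  Position 1: 'd' from first, 'h' from second => "dh"
  Position 2: 'b' from first, 'h' from second => "bh"
  Position 3: 'a' from first, 'g' from second => "ag"
Result: djdhbhag

djdhbhag


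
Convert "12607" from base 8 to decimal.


Input: "12607" in base 8
Positional expansion:
  Digit '1' (value 1) x 8^4 = 4096
  Digit '2' (value 2) x 8^3 = 1024
  Digit '6' (value 6) x 8^2 = 384
  Digit '0' (value 0) x 8^1 = 0
  Digit '7' (value 7) x 8^0 = 7
Sum = 5511

5511


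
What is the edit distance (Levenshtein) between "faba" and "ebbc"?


Computing edit distance: "faba" -> "ebbc"
DP table:
           e    b    b    c
      0    1    2    3    4
  f   1    1    2    3    4
  a   2    2    2    3    4
  b   3    3    2    2    3
  a   4    4    3    3    3
Edit distance = dp[4][4] = 3

3


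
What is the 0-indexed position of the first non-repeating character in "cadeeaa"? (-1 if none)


Input: cadeeaa
Character frequencies:
  'a': 3
  'c': 1
  'd': 1
  'e': 2
Scanning left to right for freq == 1:
  Position 0 ('c'): unique! => answer = 0

0


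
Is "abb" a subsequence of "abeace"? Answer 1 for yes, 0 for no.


Check if "abb" is a subsequence of "abeace"
Greedy scan:
  Position 0 ('a'): matches sub[0] = 'a'
  Position 1 ('b'): matches sub[1] = 'b'
  Position 2 ('e'): no match needed
  Position 3 ('a'): no match needed
  Position 4 ('c'): no match needed
  Position 5 ('e'): no match needed
Only matched 2/3 characters => not a subsequence

0


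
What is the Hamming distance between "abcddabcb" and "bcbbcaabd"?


Comparing "abcddabcb" and "bcbbcaabd" position by position:
  Position 0: 'a' vs 'b' => differ
  Position 1: 'b' vs 'c' => differ
  Position 2: 'c' vs 'b' => differ
  Position 3: 'd' vs 'b' => differ
  Position 4: 'd' vs 'c' => differ
  Position 5: 'a' vs 'a' => same
  Position 6: 'b' vs 'a' => differ
  Position 7: 'c' vs 'b' => differ
  Position 8: 'b' vs 'd' => differ
Total differences (Hamming distance): 8

8


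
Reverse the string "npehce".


Input: npehce
Reading characters right to left:
  Position 5: 'e'
  Position 4: 'c'
  Position 3: 'h'
  Position 2: 'e'
  Position 1: 'p'
  Position 0: 'n'
Reversed: echepn

echepn


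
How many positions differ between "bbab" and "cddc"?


Comparing "bbab" and "cddc" position by position:
  Position 0: 'b' vs 'c' => DIFFER
  Position 1: 'b' vs 'd' => DIFFER
  Position 2: 'a' vs 'd' => DIFFER
  Position 3: 'b' vs 'c' => DIFFER
Positions that differ: 4

4


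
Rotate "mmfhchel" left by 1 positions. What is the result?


Input: "mmfhchel", rotate left by 1
First 1 characters: "m"
Remaining characters: "mfhchel"
Concatenate remaining + first: "mfhchel" + "m" = "mfhchelm"

mfhchelm


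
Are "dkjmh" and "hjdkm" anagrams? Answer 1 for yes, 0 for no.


Strings: "dkjmh", "hjdkm"
Sorted first:  dhjkm
Sorted second: dhjkm
Sorted forms match => anagrams

1


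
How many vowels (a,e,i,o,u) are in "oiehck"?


Input: oiehck
Checking each character:
  'o' at position 0: vowel (running total: 1)
  'i' at position 1: vowel (running total: 2)
  'e' at position 2: vowel (running total: 3)
  'h' at position 3: consonant
  'c' at position 4: consonant
  'k' at position 5: consonant
Total vowels: 3

3


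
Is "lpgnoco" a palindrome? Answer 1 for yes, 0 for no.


Input: lpgnoco
Reversed: ocongpl
  Compare pos 0 ('l') with pos 6 ('o'): MISMATCH
  Compare pos 1 ('p') with pos 5 ('c'): MISMATCH
  Compare pos 2 ('g') with pos 4 ('o'): MISMATCH
Result: not a palindrome

0


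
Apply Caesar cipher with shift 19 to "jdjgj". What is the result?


Caesar cipher: shift "jdjgj" by 19
  'j' (pos 9) + 19 = pos 2 = 'c'
  'd' (pos 3) + 19 = pos 22 = 'w'
  'j' (pos 9) + 19 = pos 2 = 'c'
  'g' (pos 6) + 19 = pos 25 = 'z'
  'j' (pos 9) + 19 = pos 2 = 'c'
Result: cwczc

cwczc


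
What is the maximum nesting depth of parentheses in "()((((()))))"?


Input: "()((((()))))"
Tracking depth:
  Position 0 '(': depth becomes 1
  Position 1 ')': depth becomes 0
  Position 2 '(': depth becomes 1
  Position 3 '(': depth becomes 2
  Position 4 '(': depth becomes 3
  Position 5 '(': depth becomes 4
  Position 6 '(': depth becomes 5
  Position 7 ')': depth becomes 4
  Position 8 ')': depth becomes 3
  Position 9 ')': depth becomes 2
  Position 10 ')': depth becomes 1
  Position 11 ')': depth becomes 0
Maximum depth reached: 5

5


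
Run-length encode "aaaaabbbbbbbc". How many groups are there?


Input: aaaaabbbbbbbc
Scanning for consecutive runs:
  Group 1: 'a' x 5 (positions 0-4)
  Group 2: 'b' x 7 (positions 5-11)
  Group 3: 'c' x 1 (positions 12-12)
Total groups: 3

3


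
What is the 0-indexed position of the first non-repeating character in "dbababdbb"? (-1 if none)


Input: dbababdbb
Character frequencies:
  'a': 2
  'b': 5
  'd': 2
Scanning left to right for freq == 1:
  Position 0 ('d'): freq=2, skip
  Position 1 ('b'): freq=5, skip
  Position 2 ('a'): freq=2, skip
  Position 3 ('b'): freq=5, skip
  Position 4 ('a'): freq=2, skip
  Position 5 ('b'): freq=5, skip
  Position 6 ('d'): freq=2, skip
  Position 7 ('b'): freq=5, skip
  Position 8 ('b'): freq=5, skip
  No unique character found => answer = -1

-1


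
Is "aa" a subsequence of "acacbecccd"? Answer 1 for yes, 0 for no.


Check if "aa" is a subsequence of "acacbecccd"
Greedy scan:
  Position 0 ('a'): matches sub[0] = 'a'
  Position 1 ('c'): no match needed
  Position 2 ('a'): matches sub[1] = 'a'
  Position 3 ('c'): no match needed
  Position 4 ('b'): no match needed
  Position 5 ('e'): no match needed
  Position 6 ('c'): no match needed
  Position 7 ('c'): no match needed
  Position 8 ('c'): no match needed
  Position 9 ('d'): no match needed
All 2 characters matched => is a subsequence

1


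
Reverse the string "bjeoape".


Input: bjeoape
Reading characters right to left:
  Position 6: 'e'
  Position 5: 'p'
  Position 4: 'a'
  Position 3: 'o'
  Position 2: 'e'
  Position 1: 'j'
  Position 0: 'b'
Reversed: epaoejb

epaoejb


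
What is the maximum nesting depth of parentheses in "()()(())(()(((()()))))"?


Input: "()()(())(()(((()()))))"
Tracking depth:
  Position 0 '(': depth becomes 1
  Position 1 ')': depth becomes 0
  Position 2 '(': depth becomes 1
  Position 3 ')': depth becomes 0
  Position 4 '(': depth becomes 1
  Position 5 '(': depth becomes 2
  Position 6 ')': depth becomes 1
  Position 7 ')': depth becomes 0
  Position 8 '(': depth becomes 1
  Position 9 '(': depth becomes 2
  Position 10 ')': depth becomes 1
  Position 11 '(': depth becomes 2
  Position 12 '(': depth becomes 3
  Position 13 '(': depth becomes 4
  Position 14 '(': depth becomes 5
  Position 15 ')': depth becomes 4
  Position 16 '(': depth becomes 5
  Position 17 ')': depth becomes 4
  Position 18 ')': depth becomes 3
  Position 19 ')': depth becomes 2
  Position 20 ')': depth becomes 1
  Position 21 ')': depth becomes 0
Maximum depth reached: 5

5


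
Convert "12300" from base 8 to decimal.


Input: "12300" in base 8
Positional expansion:
  Digit '1' (value 1) x 8^4 = 4096
  Digit '2' (value 2) x 8^3 = 1024
  Digit '3' (value 3) x 8^2 = 192
  Digit '0' (value 0) x 8^1 = 0
  Digit '0' (value 0) x 8^0 = 0
Sum = 5312

5312


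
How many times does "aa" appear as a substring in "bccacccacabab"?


Searching for "aa" in "bccacccacabab"
Scanning each position:
  Position 0: "bc" => no
  Position 1: "cc" => no
  Position 2: "ca" => no
  Position 3: "ac" => no
  Position 4: "cc" => no
  Position 5: "cc" => no
  Position 6: "ca" => no
  Position 7: "ac" => no
  Position 8: "ca" => no
  Position 9: "ab" => no
  Position 10: "ba" => no
  Position 11: "ab" => no
Total occurrences: 0

0


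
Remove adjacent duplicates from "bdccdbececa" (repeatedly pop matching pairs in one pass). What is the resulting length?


Input: bdccdbececa
Stack-based adjacent duplicate removal:
  Read 'b': push. Stack: b
  Read 'd': push. Stack: bd
  Read 'c': push. Stack: bdc
  Read 'c': matches stack top 'c' => pop. Stack: bd
  Read 'd': matches stack top 'd' => pop. Stack: b
  Read 'b': matches stack top 'b' => pop. Stack: (empty)
  Read 'e': push. Stack: e
  Read 'c': push. Stack: ec
  Read 'e': push. Stack: ece
  Read 'c': push. Stack: ecec
  Read 'a': push. Stack: ececa
Final stack: "ececa" (length 5)

5


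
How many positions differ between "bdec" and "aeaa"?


Comparing "bdec" and "aeaa" position by position:
  Position 0: 'b' vs 'a' => DIFFER
  Position 1: 'd' vs 'e' => DIFFER
  Position 2: 'e' vs 'a' => DIFFER
  Position 3: 'c' vs 'a' => DIFFER
Positions that differ: 4

4


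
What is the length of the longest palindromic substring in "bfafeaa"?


Input: "bfafeaa"
Checking substrings for palindromes:
  [1:4] "faf" (len 3) => palindrome
  [5:7] "aa" (len 2) => palindrome
Longest palindromic substring: "faf" with length 3

3


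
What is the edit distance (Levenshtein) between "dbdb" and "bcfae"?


Computing edit distance: "dbdb" -> "bcfae"
DP table:
           b    c    f    a    e
      0    1    2    3    4    5
  d   1    1    2    3    4    5
  b   2    1    2    3    4    5
  d   3    2    2    3    4    5
  b   4    3    3    3    4    5
Edit distance = dp[4][5] = 5

5
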